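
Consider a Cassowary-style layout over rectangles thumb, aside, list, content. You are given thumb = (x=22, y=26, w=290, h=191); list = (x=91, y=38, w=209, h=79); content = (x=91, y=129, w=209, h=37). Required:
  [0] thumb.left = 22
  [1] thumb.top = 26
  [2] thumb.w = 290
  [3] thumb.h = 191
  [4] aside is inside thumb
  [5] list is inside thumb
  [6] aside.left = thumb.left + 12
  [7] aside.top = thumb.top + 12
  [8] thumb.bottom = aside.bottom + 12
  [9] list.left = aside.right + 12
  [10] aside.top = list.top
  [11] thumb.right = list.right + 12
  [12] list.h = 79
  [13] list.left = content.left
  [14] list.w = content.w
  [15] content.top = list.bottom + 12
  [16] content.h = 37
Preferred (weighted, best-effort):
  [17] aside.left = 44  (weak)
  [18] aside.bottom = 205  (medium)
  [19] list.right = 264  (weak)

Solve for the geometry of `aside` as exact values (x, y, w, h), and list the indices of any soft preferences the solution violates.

1. aside.x = 34  [aside.left = thumb.left + 12]
2. aside.y = 38  [aside.top = thumb.top + 12]
3. aside.h = 167  [thumb.bottom = aside.bottom + 12]
4. aside.w = 45  [list.left = aside.right + 12]

aside = (x=34, y=38, w=45, h=167)
violated soft preferences: 17, 19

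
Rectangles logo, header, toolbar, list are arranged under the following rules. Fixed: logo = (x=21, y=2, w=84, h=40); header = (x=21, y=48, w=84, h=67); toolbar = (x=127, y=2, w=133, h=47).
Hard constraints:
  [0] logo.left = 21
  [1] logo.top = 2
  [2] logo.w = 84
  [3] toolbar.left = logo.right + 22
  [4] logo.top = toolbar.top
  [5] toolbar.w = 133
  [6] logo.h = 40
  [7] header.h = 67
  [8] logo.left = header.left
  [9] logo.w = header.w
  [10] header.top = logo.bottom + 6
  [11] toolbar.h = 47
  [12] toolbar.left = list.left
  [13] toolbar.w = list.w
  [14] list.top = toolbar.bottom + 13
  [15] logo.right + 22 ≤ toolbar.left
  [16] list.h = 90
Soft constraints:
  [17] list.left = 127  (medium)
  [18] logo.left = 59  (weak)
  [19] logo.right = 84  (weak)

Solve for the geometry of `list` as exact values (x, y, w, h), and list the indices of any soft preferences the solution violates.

list = (x=127, y=62, w=133, h=90)
violated soft preferences: 18, 19

1. list.x = 127  [toolbar.left = list.left]
2. list.w = 133  [toolbar.w = list.w]
3. list.y = 62  [list.top = toolbar.bottom + 13]
4. list.h = 90  [list.h = 90]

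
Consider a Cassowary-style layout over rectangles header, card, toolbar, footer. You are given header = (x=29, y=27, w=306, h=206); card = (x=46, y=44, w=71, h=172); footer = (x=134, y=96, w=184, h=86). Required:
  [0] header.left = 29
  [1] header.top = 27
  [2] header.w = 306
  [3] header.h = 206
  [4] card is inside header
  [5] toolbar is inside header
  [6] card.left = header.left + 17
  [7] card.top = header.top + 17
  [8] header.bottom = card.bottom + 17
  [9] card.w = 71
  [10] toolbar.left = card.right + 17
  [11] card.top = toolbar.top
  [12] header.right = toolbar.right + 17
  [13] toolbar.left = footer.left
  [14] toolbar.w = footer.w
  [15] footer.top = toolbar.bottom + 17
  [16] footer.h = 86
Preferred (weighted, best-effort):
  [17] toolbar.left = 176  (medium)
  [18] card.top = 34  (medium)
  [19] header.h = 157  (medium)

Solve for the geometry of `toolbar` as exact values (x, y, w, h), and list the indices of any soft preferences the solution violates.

toolbar = (x=134, y=44, w=184, h=35)
violated soft preferences: 17, 18, 19

1. toolbar.x = 134  [toolbar.left = card.right + 17]
2. toolbar.y = 44  [card.top = toolbar.top]
3. toolbar.w = 184  [header.right = toolbar.right + 17]
4. toolbar.h = 35  [footer.top = toolbar.bottom + 17]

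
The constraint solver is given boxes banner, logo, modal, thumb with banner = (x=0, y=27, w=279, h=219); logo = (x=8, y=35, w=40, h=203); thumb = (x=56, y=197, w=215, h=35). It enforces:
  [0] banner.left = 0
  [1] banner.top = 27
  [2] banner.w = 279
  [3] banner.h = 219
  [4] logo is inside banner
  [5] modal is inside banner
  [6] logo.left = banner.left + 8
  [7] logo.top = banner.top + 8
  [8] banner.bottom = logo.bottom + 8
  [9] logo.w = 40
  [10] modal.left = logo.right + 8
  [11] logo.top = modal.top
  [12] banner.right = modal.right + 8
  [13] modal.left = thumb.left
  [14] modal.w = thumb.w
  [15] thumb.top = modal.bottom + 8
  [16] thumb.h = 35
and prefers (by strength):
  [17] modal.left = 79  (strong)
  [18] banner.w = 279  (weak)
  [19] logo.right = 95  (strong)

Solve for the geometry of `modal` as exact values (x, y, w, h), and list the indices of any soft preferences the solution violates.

modal = (x=56, y=35, w=215, h=154)
violated soft preferences: 17, 19

1. modal.x = 56  [modal.left = logo.right + 8]
2. modal.y = 35  [logo.top = modal.top]
3. modal.w = 215  [banner.right = modal.right + 8]
4. modal.h = 154  [thumb.top = modal.bottom + 8]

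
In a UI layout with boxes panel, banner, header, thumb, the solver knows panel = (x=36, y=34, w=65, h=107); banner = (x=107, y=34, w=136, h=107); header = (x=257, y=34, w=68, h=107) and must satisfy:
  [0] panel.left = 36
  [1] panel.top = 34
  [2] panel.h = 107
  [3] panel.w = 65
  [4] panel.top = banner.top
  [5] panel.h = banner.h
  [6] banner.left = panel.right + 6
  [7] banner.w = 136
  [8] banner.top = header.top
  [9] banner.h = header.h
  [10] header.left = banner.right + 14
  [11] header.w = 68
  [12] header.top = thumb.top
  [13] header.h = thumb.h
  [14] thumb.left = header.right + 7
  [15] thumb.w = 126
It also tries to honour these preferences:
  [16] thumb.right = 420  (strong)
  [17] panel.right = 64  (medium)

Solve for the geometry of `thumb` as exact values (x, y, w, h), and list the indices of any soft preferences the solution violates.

1. thumb.y = 34  [header.top = thumb.top]
2. thumb.h = 107  [header.h = thumb.h]
3. thumb.x = 332  [thumb.left = header.right + 7]
4. thumb.w = 126  [thumb.w = 126]

thumb = (x=332, y=34, w=126, h=107)
violated soft preferences: 16, 17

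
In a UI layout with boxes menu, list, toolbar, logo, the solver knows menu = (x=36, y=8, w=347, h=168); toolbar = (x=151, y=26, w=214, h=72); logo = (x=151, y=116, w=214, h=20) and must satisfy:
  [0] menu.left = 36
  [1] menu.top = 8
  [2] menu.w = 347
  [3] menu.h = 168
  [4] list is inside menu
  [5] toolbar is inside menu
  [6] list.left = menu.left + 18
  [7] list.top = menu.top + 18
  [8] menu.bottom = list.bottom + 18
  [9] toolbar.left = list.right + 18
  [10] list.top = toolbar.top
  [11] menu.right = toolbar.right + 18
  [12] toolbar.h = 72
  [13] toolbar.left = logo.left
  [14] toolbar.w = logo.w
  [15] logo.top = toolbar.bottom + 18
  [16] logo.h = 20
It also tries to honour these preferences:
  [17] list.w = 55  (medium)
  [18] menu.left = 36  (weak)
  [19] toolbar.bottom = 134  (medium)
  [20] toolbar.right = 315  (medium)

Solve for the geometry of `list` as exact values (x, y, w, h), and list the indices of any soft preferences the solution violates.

1. list.x = 54  [list.left = menu.left + 18]
2. list.y = 26  [list.top = menu.top + 18]
3. list.h = 132  [menu.bottom = list.bottom + 18]
4. list.w = 79  [toolbar.left = list.right + 18]

list = (x=54, y=26, w=79, h=132)
violated soft preferences: 17, 19, 20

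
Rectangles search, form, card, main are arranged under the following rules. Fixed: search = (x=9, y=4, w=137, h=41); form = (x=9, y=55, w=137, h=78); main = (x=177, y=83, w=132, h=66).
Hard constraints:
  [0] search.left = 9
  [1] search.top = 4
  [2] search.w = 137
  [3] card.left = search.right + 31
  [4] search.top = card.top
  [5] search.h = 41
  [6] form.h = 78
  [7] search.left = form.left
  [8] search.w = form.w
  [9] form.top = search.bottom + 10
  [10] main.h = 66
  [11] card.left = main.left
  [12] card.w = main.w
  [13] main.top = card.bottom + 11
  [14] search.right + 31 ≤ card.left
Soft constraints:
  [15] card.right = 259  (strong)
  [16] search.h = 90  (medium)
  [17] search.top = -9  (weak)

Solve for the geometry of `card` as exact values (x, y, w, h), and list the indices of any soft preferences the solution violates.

card = (x=177, y=4, w=132, h=68)
violated soft preferences: 15, 16, 17

1. card.x = 177  [card.left = search.right + 31]
2. card.y = 4  [search.top = card.top]
3. card.w = 132  [card.w = main.w]
4. card.h = 68  [main.top = card.bottom + 11]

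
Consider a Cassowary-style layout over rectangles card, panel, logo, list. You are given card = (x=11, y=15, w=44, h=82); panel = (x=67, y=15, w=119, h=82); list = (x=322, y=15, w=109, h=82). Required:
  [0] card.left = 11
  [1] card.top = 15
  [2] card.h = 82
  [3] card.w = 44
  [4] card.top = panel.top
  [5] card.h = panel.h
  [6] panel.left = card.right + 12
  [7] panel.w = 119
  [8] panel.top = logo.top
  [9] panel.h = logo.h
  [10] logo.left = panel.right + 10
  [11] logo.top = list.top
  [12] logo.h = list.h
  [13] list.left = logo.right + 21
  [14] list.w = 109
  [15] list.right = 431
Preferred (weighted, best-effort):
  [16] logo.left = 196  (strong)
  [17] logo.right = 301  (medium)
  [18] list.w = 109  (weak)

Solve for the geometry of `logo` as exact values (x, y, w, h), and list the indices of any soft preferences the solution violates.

1. logo.y = 15  [panel.top = logo.top]
2. logo.h = 82  [panel.h = logo.h]
3. logo.x = 196  [logo.left = panel.right + 10]
4. logo.w = 105  [list.left = logo.right + 21]

logo = (x=196, y=15, w=105, h=82)
violated soft preferences: none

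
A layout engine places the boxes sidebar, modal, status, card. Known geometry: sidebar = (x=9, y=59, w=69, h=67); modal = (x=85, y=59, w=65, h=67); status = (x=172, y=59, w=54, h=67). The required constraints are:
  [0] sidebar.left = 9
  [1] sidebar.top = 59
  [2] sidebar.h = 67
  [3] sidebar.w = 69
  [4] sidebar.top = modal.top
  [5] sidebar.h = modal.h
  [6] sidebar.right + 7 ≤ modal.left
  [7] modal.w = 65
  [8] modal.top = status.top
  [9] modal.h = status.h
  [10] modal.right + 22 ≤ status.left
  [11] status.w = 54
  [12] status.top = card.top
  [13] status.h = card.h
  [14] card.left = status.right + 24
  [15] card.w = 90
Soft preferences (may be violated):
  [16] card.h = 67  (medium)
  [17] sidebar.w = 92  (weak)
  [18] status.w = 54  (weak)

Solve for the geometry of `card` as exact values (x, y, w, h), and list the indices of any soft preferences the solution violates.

1. card.y = 59  [status.top = card.top]
2. card.h = 67  [status.h = card.h]
3. card.x = 250  [card.left = status.right + 24]
4. card.w = 90  [card.w = 90]

card = (x=250, y=59, w=90, h=67)
violated soft preferences: 17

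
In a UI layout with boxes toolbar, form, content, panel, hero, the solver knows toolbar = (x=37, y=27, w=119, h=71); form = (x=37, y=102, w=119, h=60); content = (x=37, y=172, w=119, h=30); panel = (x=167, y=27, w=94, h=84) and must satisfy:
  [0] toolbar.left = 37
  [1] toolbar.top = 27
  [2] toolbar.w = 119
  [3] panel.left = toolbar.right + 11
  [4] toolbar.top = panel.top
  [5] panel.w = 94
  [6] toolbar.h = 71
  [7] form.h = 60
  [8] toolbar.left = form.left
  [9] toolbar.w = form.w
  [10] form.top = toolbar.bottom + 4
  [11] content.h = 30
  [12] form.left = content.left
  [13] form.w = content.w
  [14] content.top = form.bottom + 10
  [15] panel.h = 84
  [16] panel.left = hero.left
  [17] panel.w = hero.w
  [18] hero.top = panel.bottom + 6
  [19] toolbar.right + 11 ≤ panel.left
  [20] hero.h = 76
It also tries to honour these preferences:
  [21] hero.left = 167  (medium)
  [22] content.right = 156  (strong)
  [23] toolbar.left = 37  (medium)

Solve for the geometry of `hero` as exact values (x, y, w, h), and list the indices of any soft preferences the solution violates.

hero = (x=167, y=117, w=94, h=76)
violated soft preferences: none

1. hero.x = 167  [panel.left = hero.left]
2. hero.w = 94  [panel.w = hero.w]
3. hero.y = 117  [hero.top = panel.bottom + 6]
4. hero.h = 76  [hero.h = 76]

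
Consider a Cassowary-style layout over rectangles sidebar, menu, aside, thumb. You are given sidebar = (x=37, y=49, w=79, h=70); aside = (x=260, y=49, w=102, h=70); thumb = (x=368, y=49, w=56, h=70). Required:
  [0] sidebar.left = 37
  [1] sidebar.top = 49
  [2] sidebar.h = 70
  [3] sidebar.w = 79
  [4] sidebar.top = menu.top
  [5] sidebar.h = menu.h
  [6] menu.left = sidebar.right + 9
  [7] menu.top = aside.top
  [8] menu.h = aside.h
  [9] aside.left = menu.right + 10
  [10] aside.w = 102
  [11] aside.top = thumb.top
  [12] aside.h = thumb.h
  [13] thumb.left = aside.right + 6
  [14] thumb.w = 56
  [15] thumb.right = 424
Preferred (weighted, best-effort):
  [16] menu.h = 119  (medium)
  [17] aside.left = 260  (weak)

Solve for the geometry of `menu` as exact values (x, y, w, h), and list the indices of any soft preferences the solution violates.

1. menu.y = 49  [sidebar.top = menu.top]
2. menu.h = 70  [sidebar.h = menu.h]
3. menu.x = 125  [menu.left = sidebar.right + 9]
4. menu.w = 125  [aside.left = menu.right + 10]

menu = (x=125, y=49, w=125, h=70)
violated soft preferences: 16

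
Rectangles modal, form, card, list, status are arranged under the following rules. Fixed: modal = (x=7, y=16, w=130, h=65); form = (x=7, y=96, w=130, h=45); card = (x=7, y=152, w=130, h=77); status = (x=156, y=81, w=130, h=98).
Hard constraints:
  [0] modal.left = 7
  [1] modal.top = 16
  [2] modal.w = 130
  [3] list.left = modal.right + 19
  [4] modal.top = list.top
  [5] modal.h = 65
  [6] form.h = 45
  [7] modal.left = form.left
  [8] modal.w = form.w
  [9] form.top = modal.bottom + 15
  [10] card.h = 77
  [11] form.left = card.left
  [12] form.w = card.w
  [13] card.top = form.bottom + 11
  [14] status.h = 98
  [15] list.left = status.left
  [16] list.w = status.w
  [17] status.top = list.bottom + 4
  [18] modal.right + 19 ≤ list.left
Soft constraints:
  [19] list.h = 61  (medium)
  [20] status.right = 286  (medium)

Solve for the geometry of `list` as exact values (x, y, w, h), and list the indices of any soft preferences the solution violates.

list = (x=156, y=16, w=130, h=61)
violated soft preferences: none

1. list.x = 156  [list.left = modal.right + 19]
2. list.y = 16  [modal.top = list.top]
3. list.w = 130  [list.w = status.w]
4. list.h = 61  [status.top = list.bottom + 4]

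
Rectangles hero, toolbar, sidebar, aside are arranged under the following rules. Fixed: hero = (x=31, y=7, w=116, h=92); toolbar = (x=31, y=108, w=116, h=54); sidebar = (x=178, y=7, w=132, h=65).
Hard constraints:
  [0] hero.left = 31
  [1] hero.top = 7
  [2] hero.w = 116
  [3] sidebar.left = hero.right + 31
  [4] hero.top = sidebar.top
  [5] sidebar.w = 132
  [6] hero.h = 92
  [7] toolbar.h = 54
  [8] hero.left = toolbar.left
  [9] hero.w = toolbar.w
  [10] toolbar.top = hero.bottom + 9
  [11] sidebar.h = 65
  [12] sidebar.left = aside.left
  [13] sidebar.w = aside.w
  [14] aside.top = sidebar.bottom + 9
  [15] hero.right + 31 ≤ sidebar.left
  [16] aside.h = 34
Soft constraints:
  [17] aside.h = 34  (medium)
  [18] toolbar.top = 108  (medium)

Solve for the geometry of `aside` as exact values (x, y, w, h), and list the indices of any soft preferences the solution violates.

1. aside.x = 178  [sidebar.left = aside.left]
2. aside.w = 132  [sidebar.w = aside.w]
3. aside.y = 81  [aside.top = sidebar.bottom + 9]
4. aside.h = 34  [aside.h = 34]

aside = (x=178, y=81, w=132, h=34)
violated soft preferences: none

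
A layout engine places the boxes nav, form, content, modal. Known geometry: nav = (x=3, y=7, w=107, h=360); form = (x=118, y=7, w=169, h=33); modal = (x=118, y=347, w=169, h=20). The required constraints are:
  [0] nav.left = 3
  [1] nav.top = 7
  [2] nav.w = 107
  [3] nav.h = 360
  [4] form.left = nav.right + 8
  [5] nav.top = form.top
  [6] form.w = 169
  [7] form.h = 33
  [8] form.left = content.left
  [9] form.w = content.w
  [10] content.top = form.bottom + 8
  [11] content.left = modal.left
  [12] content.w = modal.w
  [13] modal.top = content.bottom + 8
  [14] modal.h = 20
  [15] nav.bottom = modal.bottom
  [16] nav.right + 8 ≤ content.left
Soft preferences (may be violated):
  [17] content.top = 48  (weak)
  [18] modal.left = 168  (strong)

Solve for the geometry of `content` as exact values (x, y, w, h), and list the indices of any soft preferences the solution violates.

content = (x=118, y=48, w=169, h=291)
violated soft preferences: 18

1. content.x = 118  [form.left = content.left]
2. content.w = 169  [form.w = content.w]
3. content.y = 48  [content.top = form.bottom + 8]
4. content.h = 291  [modal.top = content.bottom + 8]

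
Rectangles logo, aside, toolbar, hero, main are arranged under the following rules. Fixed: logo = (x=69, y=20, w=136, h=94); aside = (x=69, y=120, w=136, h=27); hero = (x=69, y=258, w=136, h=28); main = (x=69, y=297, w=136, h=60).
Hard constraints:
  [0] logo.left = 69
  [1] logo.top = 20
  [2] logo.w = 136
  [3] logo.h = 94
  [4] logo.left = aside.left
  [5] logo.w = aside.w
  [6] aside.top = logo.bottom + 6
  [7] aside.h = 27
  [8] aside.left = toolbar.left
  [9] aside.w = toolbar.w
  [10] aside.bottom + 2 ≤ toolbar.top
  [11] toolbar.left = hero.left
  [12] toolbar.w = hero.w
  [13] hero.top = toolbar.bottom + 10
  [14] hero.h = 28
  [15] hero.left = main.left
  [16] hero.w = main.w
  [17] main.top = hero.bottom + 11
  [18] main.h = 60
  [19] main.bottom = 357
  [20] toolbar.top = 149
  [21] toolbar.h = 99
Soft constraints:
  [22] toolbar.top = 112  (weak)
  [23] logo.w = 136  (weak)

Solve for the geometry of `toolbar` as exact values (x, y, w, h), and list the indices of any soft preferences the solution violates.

1. toolbar.x = 69  [aside.left = toolbar.left]
2. toolbar.w = 136  [aside.w = toolbar.w]
3. toolbar.y = 149  [toolbar.top = 149]
4. toolbar.h = 99  [toolbar.h = 99]

toolbar = (x=69, y=149, w=136, h=99)
violated soft preferences: 22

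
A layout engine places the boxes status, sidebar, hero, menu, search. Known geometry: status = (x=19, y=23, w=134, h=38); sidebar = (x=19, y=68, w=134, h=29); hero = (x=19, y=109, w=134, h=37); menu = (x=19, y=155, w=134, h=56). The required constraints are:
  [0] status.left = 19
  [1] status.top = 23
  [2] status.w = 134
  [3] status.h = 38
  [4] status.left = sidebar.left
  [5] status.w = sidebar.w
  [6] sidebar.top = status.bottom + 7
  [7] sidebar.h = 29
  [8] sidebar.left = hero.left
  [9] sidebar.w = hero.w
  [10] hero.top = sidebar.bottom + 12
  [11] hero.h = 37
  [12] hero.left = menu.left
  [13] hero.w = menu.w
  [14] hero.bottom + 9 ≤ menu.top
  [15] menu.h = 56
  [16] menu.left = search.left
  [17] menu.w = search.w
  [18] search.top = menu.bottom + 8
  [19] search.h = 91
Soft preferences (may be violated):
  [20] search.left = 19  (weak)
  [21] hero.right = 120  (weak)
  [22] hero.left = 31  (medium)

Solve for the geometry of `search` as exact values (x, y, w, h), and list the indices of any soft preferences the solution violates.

search = (x=19, y=219, w=134, h=91)
violated soft preferences: 21, 22

1. search.x = 19  [menu.left = search.left]
2. search.w = 134  [menu.w = search.w]
3. search.y = 219  [search.top = menu.bottom + 8]
4. search.h = 91  [search.h = 91]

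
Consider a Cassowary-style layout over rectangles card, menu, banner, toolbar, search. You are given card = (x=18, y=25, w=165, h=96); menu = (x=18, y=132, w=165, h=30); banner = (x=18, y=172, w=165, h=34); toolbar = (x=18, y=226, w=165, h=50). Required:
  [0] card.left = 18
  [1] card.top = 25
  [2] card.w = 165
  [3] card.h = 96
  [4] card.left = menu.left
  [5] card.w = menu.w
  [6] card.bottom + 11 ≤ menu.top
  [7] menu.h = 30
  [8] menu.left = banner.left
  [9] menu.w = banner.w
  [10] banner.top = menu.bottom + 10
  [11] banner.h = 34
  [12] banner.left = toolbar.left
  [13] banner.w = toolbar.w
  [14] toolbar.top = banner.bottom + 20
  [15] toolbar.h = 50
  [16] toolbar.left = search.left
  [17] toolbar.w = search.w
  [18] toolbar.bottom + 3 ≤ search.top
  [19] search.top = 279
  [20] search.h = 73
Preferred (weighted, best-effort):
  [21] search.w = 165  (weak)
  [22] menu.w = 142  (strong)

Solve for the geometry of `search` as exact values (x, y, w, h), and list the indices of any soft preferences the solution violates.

1. search.x = 18  [toolbar.left = search.left]
2. search.w = 165  [toolbar.w = search.w]
3. search.y = 279  [search.top = 279]
4. search.h = 73  [search.h = 73]

search = (x=18, y=279, w=165, h=73)
violated soft preferences: 22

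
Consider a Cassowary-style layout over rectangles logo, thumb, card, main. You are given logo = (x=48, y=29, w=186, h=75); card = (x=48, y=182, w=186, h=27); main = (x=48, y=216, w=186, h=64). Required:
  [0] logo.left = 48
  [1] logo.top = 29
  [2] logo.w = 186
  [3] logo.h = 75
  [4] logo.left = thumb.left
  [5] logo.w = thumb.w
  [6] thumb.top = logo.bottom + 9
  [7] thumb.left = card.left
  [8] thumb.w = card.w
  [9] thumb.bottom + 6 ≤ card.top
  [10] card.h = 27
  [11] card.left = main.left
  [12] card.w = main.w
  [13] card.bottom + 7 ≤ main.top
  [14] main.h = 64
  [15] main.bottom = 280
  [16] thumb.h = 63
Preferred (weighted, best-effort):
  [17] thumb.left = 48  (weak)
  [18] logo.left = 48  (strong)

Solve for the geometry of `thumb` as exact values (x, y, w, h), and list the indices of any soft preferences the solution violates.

thumb = (x=48, y=113, w=186, h=63)
violated soft preferences: none

1. thumb.x = 48  [logo.left = thumb.left]
2. thumb.w = 186  [logo.w = thumb.w]
3. thumb.y = 113  [thumb.top = logo.bottom + 9]
4. thumb.h = 63  [thumb.h = 63]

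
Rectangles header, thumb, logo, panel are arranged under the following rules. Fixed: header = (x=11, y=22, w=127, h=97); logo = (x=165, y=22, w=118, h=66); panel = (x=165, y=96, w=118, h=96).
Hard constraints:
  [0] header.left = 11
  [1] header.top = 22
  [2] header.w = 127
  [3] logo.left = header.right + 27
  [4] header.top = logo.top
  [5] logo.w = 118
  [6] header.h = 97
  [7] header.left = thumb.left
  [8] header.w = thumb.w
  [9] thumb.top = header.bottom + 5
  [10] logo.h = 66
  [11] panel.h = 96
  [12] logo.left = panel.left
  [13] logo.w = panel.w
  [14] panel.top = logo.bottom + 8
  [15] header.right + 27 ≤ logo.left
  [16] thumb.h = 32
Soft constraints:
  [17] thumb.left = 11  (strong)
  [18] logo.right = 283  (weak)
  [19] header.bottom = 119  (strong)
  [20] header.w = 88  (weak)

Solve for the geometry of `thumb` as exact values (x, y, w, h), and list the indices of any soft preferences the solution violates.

thumb = (x=11, y=124, w=127, h=32)
violated soft preferences: 20

1. thumb.x = 11  [header.left = thumb.left]
2. thumb.w = 127  [header.w = thumb.w]
3. thumb.y = 124  [thumb.top = header.bottom + 5]
4. thumb.h = 32  [thumb.h = 32]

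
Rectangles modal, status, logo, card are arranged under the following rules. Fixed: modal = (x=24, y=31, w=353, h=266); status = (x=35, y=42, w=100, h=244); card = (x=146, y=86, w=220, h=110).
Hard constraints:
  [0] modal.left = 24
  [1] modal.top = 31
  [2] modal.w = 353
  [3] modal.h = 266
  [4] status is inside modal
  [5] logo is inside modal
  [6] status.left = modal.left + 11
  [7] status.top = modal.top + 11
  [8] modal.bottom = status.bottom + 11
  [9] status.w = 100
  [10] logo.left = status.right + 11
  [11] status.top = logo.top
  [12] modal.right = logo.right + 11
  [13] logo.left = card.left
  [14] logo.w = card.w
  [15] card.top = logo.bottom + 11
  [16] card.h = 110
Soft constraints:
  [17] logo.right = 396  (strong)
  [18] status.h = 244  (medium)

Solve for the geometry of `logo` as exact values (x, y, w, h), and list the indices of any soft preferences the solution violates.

logo = (x=146, y=42, w=220, h=33)
violated soft preferences: 17

1. logo.x = 146  [logo.left = status.right + 11]
2. logo.y = 42  [status.top = logo.top]
3. logo.w = 220  [modal.right = logo.right + 11]
4. logo.h = 33  [card.top = logo.bottom + 11]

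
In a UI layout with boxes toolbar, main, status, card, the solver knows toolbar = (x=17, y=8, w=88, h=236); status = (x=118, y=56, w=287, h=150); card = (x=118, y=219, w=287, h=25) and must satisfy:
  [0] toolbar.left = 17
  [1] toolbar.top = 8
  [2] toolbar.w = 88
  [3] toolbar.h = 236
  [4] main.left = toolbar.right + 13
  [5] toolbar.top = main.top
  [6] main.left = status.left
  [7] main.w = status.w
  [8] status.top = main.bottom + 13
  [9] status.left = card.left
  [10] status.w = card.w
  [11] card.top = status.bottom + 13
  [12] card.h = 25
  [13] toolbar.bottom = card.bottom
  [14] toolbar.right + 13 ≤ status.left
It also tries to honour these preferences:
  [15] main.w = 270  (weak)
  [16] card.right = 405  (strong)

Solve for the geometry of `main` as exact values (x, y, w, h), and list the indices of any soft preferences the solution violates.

main = (x=118, y=8, w=287, h=35)
violated soft preferences: 15

1. main.x = 118  [main.left = toolbar.right + 13]
2. main.y = 8  [toolbar.top = main.top]
3. main.w = 287  [main.w = status.w]
4. main.h = 35  [status.top = main.bottom + 13]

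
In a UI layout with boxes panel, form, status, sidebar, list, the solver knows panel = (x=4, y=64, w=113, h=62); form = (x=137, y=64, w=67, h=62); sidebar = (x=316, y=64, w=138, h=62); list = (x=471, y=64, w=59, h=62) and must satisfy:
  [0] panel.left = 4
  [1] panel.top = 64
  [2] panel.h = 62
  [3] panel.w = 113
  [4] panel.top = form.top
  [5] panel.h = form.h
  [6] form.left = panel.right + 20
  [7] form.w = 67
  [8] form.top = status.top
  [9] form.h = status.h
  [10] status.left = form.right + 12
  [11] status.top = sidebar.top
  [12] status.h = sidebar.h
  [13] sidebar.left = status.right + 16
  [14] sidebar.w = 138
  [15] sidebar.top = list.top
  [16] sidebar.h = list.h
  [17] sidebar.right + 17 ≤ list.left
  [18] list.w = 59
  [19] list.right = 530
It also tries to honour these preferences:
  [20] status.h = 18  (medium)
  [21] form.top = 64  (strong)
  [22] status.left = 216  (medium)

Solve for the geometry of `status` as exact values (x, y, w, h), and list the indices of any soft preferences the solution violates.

1. status.y = 64  [form.top = status.top]
2. status.h = 62  [form.h = status.h]
3. status.x = 216  [status.left = form.right + 12]
4. status.w = 84  [sidebar.left = status.right + 16]

status = (x=216, y=64, w=84, h=62)
violated soft preferences: 20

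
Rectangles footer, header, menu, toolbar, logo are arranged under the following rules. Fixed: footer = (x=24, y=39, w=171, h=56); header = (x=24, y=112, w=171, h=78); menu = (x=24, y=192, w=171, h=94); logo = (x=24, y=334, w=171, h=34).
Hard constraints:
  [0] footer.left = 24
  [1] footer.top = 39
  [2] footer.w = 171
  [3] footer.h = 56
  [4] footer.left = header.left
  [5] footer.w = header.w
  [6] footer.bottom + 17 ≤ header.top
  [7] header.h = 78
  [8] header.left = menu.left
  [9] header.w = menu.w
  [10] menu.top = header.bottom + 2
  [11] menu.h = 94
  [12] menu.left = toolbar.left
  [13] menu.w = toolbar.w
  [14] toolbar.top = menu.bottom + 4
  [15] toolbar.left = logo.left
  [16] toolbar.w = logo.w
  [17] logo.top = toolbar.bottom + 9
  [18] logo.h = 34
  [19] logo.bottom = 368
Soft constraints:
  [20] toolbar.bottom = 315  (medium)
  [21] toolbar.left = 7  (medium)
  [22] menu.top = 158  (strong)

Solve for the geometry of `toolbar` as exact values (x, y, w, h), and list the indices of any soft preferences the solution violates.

toolbar = (x=24, y=290, w=171, h=35)
violated soft preferences: 20, 21, 22

1. toolbar.x = 24  [menu.left = toolbar.left]
2. toolbar.w = 171  [menu.w = toolbar.w]
3. toolbar.y = 290  [toolbar.top = menu.bottom + 4]
4. toolbar.h = 35  [logo.top = toolbar.bottom + 9]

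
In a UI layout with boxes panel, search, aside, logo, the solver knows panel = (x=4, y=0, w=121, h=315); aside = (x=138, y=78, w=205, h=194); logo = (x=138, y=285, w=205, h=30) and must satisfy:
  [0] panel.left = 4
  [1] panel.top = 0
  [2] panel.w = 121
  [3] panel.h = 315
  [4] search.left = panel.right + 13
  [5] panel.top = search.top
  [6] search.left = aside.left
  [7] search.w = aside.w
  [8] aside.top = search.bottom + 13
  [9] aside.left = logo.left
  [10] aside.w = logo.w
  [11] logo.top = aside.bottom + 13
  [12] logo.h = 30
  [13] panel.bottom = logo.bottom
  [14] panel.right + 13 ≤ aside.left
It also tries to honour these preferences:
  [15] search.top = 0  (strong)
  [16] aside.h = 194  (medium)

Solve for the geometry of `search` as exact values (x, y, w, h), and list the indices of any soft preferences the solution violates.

search = (x=138, y=0, w=205, h=65)
violated soft preferences: none

1. search.x = 138  [search.left = panel.right + 13]
2. search.y = 0  [panel.top = search.top]
3. search.w = 205  [search.w = aside.w]
4. search.h = 65  [aside.top = search.bottom + 13]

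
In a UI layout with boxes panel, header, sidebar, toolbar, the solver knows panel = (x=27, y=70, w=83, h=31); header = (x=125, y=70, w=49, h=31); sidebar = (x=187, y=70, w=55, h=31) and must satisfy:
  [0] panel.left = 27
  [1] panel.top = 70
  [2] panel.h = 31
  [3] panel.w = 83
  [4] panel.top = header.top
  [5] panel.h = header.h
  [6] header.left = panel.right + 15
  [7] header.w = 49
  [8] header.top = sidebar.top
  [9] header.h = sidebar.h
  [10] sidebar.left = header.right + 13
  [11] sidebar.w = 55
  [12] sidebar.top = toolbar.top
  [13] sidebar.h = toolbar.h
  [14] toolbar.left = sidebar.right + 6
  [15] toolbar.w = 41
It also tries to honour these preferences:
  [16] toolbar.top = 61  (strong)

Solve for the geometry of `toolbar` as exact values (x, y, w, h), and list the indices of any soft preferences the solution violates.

toolbar = (x=248, y=70, w=41, h=31)
violated soft preferences: 16

1. toolbar.y = 70  [sidebar.top = toolbar.top]
2. toolbar.h = 31  [sidebar.h = toolbar.h]
3. toolbar.x = 248  [toolbar.left = sidebar.right + 6]
4. toolbar.w = 41  [toolbar.w = 41]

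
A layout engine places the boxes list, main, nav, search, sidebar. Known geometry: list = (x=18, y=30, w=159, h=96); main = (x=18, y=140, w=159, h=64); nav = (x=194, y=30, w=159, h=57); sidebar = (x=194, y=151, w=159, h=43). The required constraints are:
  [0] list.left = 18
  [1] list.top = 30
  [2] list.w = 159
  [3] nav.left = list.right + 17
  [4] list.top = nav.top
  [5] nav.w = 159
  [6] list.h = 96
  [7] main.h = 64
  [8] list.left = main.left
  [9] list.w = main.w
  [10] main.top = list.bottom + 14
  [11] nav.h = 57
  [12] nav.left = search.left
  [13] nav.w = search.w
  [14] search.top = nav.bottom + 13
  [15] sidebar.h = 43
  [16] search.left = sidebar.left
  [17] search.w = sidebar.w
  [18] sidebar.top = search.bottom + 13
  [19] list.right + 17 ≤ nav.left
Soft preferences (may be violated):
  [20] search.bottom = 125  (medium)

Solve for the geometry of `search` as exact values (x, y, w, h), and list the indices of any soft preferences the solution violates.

search = (x=194, y=100, w=159, h=38)
violated soft preferences: 20

1. search.x = 194  [nav.left = search.left]
2. search.w = 159  [nav.w = search.w]
3. search.y = 100  [search.top = nav.bottom + 13]
4. search.h = 38  [sidebar.top = search.bottom + 13]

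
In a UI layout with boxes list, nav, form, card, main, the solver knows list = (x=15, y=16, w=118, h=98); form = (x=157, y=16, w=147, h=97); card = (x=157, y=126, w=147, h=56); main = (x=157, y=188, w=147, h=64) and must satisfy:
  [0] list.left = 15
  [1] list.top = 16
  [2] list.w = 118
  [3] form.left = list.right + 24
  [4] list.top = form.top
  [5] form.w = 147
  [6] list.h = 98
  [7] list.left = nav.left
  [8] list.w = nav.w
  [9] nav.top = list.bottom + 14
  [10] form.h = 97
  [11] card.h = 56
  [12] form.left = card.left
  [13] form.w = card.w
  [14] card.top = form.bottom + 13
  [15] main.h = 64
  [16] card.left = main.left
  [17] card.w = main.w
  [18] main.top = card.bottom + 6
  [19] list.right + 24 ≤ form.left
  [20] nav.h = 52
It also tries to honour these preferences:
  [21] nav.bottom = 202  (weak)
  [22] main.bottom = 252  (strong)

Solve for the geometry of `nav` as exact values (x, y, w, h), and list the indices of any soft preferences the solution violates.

nav = (x=15, y=128, w=118, h=52)
violated soft preferences: 21

1. nav.x = 15  [list.left = nav.left]
2. nav.w = 118  [list.w = nav.w]
3. nav.y = 128  [nav.top = list.bottom + 14]
4. nav.h = 52  [nav.h = 52]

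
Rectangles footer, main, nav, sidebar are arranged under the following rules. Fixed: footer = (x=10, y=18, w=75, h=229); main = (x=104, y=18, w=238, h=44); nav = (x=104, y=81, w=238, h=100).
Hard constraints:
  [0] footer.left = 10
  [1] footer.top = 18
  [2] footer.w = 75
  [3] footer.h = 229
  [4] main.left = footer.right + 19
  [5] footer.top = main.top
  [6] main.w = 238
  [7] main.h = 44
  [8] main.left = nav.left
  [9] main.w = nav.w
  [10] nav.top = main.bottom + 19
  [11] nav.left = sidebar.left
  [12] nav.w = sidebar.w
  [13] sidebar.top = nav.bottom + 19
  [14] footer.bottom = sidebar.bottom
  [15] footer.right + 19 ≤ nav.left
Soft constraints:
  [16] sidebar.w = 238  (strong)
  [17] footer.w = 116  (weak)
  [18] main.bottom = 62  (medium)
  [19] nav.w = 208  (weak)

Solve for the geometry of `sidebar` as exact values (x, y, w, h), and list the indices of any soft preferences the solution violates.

1. sidebar.x = 104  [nav.left = sidebar.left]
2. sidebar.w = 238  [nav.w = sidebar.w]
3. sidebar.y = 200  [sidebar.top = nav.bottom + 19]
4. sidebar.h = 47  [footer.bottom = sidebar.bottom]

sidebar = (x=104, y=200, w=238, h=47)
violated soft preferences: 17, 19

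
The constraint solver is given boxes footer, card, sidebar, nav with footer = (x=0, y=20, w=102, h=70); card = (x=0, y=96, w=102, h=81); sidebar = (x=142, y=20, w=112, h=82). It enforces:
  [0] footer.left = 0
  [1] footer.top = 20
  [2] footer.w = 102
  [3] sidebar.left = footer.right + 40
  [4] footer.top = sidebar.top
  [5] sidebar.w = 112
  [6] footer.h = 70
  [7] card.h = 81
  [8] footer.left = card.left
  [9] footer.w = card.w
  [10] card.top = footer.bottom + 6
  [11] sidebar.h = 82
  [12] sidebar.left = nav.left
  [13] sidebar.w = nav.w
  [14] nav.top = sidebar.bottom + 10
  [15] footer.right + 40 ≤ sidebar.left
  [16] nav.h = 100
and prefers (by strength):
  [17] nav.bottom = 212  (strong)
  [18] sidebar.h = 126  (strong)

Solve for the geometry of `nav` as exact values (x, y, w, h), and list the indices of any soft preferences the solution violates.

nav = (x=142, y=112, w=112, h=100)
violated soft preferences: 18

1. nav.x = 142  [sidebar.left = nav.left]
2. nav.w = 112  [sidebar.w = nav.w]
3. nav.y = 112  [nav.top = sidebar.bottom + 10]
4. nav.h = 100  [nav.h = 100]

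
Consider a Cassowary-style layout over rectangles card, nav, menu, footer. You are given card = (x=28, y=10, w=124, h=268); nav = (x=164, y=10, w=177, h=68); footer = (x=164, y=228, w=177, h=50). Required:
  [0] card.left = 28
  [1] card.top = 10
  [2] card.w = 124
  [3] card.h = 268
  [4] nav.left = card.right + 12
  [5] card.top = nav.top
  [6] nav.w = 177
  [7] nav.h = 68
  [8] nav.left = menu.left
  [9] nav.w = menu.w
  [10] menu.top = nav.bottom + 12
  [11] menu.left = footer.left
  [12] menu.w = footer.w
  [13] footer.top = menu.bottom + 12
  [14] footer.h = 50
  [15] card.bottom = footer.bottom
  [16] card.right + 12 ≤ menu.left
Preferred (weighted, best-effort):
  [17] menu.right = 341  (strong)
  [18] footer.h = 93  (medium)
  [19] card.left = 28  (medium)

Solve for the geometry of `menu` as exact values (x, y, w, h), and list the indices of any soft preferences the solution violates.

menu = (x=164, y=90, w=177, h=126)
violated soft preferences: 18

1. menu.x = 164  [nav.left = menu.left]
2. menu.w = 177  [nav.w = menu.w]
3. menu.y = 90  [menu.top = nav.bottom + 12]
4. menu.h = 126  [footer.top = menu.bottom + 12]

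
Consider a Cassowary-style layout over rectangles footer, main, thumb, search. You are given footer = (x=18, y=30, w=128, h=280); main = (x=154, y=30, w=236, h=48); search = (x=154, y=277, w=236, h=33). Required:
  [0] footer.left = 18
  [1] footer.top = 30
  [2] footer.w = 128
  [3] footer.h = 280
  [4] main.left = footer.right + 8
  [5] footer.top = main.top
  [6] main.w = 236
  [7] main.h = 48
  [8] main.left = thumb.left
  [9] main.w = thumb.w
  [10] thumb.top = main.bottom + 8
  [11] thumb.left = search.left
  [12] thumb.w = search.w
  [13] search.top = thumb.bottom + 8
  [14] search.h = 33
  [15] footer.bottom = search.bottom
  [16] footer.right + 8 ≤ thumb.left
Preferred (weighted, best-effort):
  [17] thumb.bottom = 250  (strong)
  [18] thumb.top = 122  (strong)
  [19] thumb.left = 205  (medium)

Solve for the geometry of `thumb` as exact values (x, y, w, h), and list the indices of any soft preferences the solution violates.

1. thumb.x = 154  [main.left = thumb.left]
2. thumb.w = 236  [main.w = thumb.w]
3. thumb.y = 86  [thumb.top = main.bottom + 8]
4. thumb.h = 183  [search.top = thumb.bottom + 8]

thumb = (x=154, y=86, w=236, h=183)
violated soft preferences: 17, 18, 19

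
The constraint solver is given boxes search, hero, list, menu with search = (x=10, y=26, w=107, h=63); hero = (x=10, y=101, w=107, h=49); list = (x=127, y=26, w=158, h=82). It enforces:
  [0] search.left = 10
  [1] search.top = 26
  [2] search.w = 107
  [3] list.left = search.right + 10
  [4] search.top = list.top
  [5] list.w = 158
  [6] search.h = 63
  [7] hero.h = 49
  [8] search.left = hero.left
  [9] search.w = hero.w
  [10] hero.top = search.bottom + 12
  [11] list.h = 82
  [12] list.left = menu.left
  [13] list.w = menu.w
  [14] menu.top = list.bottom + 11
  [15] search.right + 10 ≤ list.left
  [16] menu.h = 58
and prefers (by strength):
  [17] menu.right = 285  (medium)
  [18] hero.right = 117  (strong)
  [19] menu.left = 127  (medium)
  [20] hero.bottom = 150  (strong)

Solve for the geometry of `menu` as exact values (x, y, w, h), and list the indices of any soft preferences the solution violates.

menu = (x=127, y=119, w=158, h=58)
violated soft preferences: none

1. menu.x = 127  [list.left = menu.left]
2. menu.w = 158  [list.w = menu.w]
3. menu.y = 119  [menu.top = list.bottom + 11]
4. menu.h = 58  [menu.h = 58]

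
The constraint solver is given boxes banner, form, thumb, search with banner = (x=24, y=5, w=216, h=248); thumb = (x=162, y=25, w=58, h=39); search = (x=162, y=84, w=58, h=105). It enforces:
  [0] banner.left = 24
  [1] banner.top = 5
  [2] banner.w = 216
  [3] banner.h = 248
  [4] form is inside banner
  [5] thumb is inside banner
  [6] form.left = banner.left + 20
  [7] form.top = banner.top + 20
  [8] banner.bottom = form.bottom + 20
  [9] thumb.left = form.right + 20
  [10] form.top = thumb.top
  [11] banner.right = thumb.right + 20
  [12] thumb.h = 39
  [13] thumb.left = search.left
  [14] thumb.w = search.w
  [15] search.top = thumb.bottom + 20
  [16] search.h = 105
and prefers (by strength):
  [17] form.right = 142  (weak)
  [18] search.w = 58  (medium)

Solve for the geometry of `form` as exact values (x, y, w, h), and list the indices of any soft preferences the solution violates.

1. form.x = 44  [form.left = banner.left + 20]
2. form.y = 25  [form.top = banner.top + 20]
3. form.h = 208  [banner.bottom = form.bottom + 20]
4. form.w = 98  [thumb.left = form.right + 20]

form = (x=44, y=25, w=98, h=208)
violated soft preferences: none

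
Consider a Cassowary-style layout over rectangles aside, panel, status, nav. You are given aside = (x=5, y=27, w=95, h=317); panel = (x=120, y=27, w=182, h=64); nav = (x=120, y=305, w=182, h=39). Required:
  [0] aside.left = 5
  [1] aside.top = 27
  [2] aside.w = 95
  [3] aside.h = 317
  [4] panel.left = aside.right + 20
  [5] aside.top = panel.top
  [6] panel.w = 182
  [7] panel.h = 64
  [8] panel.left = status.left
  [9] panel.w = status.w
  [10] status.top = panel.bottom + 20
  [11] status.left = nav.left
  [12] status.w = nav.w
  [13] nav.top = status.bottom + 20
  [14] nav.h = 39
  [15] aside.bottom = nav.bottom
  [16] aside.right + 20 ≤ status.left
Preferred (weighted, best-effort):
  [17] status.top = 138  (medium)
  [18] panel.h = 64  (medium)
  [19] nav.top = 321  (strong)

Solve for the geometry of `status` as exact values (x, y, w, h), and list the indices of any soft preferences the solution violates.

1. status.x = 120  [panel.left = status.left]
2. status.w = 182  [panel.w = status.w]
3. status.y = 111  [status.top = panel.bottom + 20]
4. status.h = 174  [nav.top = status.bottom + 20]

status = (x=120, y=111, w=182, h=174)
violated soft preferences: 17, 19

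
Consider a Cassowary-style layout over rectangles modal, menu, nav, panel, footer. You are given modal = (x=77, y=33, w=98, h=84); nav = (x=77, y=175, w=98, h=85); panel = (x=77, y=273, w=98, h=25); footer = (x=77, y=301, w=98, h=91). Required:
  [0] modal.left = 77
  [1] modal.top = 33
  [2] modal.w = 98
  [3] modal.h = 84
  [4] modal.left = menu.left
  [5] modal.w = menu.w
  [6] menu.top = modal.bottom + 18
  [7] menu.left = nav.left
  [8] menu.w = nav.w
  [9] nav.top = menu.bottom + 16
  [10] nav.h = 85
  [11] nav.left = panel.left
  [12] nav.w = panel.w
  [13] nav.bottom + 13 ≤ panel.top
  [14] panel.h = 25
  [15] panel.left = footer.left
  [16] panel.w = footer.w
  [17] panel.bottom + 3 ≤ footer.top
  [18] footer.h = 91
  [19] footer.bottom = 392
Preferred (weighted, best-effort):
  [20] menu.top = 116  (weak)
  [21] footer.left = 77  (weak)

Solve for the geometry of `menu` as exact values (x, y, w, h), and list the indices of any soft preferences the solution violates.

1. menu.x = 77  [modal.left = menu.left]
2. menu.w = 98  [modal.w = menu.w]
3. menu.y = 135  [menu.top = modal.bottom + 18]
4. menu.h = 24  [nav.top = menu.bottom + 16]

menu = (x=77, y=135, w=98, h=24)
violated soft preferences: 20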